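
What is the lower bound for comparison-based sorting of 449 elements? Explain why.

A comparison-based sorting algorithm corresponds to a decision tree. With 449! possible permutations, the tree has 449! leaves. The height is at least log_2(449!) = Omega(n log n) by Stirling's approximation.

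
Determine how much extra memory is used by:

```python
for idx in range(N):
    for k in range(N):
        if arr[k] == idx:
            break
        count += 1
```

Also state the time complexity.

Space complexity: O(1).
Only a constant amount of auxiliary storage is used; nothing grows with n.
Time complexity: O(n^2).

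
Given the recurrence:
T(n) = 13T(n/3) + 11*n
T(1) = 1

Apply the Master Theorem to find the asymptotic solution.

a=13, b=3, f(n)=11*n. log_3(13) = 2.335. Case 1 of Master Theorem: T(n) = O(n^2.335).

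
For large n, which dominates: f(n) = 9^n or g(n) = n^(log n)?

f(n) = 9^n grows faster: take logs: log(n^(log n)) = (log n)^2, log(9^n) = n log 9; n dominates (log n)^2.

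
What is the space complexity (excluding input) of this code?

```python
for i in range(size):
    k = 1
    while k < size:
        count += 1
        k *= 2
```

Space complexity: O(1).
Only a constant amount of auxiliary storage is used; nothing grows with n.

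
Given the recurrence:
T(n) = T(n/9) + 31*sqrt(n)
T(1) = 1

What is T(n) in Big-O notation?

Each level contributes sqrt(n/9^k). Geometric series with ratio 1/sqrt(9) < 1 sums to O(sqrt(n)).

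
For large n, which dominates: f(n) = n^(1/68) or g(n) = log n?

f(n) = n^(1/68) grows faster: any positive power of n dominates log n.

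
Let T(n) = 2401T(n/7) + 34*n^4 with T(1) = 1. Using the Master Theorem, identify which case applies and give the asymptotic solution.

a=2401, b=7, f(n)=34*n^4.
log_7(2401) = 4, so n^(log_b(a)) = n^4.
f(n) = Theta(n^4), so Case 2 applies.
T(n) = Theta(n^4 log n).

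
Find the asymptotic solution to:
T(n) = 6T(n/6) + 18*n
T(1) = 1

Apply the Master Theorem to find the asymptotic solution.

a=6, b=6, f(n)=18*n. log_6(6) = 1. Case 2: T(n) = O(n log n).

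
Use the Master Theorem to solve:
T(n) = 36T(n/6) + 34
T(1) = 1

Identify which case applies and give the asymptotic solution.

a=36, b=6, f(n)=34.
log_6(36) = 2 > 0.
Since f(n) = O(n^0) is polynomially smaller than n^2, Case 1 applies.
T(n) = Theta(n^2).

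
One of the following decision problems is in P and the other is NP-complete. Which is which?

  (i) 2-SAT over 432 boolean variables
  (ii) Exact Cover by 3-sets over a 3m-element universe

(i) is P: 2-SAT is solvable in linear time via implication-graph SCCs.
(ii) is NP-complete: one of Karp's 21 NP-complete problems.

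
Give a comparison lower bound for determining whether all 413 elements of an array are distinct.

In the algebraic decision-tree model, the YES region for element distinctness on 413 elements has 413! connected components (one per ordering). Ben-Or's theorem then gives a lower bound of Omega(log(n!)) = Omega(n log n).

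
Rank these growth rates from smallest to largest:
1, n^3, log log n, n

Ordered by growth rate: 1 < log log n < n < n^3.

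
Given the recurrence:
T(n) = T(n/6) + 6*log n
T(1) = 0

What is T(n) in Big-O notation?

Each of the log_6(n) levels adds O(log n). T(n) = O(log^2 n).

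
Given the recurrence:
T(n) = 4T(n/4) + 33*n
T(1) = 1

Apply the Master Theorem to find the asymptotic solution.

a=4, b=4, f(n)=33*n. log_4(4) = 1. Case 2: T(n) = O(n log n).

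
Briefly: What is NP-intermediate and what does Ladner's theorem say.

NP-intermediate problems are in NP but neither in P nor NP-complete (assuming P != NP). Ladner's theorem proves such problems exist if P != NP. Graph isomorphism and integer factoring are candidate NP-intermediate problems -- no polynomial algorithm is known, but no NP-completeness proof exists either.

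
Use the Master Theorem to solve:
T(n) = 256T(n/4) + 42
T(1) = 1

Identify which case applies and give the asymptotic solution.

a=256, b=4, f(n)=42.
log_4(256) = 4 > 0.
Since f(n) = O(n^0) is polynomially smaller than n^4, Case 1 applies.
T(n) = Theta(n^4).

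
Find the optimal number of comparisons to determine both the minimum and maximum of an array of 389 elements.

Naive approach: 776 comparisons (388 for max + 388 for min).
Optimal: Compare elements in pairs first (floor(n/2) = 194 comparisons), then find max among winners and min among losers (194 comparisons each).
Total: ceil(3n/2) - 2 = 582 comparisons. An adversary argument shows this is also a lower bound.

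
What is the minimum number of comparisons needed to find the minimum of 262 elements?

Finding the minimum requires 261 comparisons, identical reasoning to finding the maximum. Each comparison eliminates one candidate.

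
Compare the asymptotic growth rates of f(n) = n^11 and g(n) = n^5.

f(n) = n^11 grows faster: n^11/n^5 = n^6 -> infinity.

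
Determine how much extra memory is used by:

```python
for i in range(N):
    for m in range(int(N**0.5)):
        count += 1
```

Space complexity: O(1).
Only a constant amount of auxiliary storage is used; nothing grows with n.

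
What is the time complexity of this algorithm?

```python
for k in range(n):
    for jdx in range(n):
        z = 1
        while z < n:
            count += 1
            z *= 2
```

Time complexity: O(n^2 log n).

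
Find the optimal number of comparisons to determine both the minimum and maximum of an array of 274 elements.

Naive approach: 546 comparisons (273 for max + 273 for min).
Optimal: Compare elements in pairs first (floor(n/2) = 137 comparisons), then find max among winners and min among losers (136 comparisons each).
Total: ceil(3n/2) - 2 = 409 comparisons. An adversary argument shows this is also a lower bound.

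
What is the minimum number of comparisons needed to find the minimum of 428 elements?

Finding the minimum requires 427 comparisons, identical reasoning to finding the maximum. Each comparison eliminates one candidate.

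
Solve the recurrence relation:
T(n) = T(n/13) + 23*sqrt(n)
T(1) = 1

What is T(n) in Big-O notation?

Each level contributes sqrt(n/13^k). Geometric series with ratio 1/sqrt(13) < 1 sums to O(sqrt(n)).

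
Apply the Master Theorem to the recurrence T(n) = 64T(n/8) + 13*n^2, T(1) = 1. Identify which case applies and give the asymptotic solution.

a=64, b=8, f(n)=13*n^2.
log_8(64) = 2, so n^(log_b(a)) = n^2.
f(n) = Theta(n^2), so Case 2 applies.
T(n) = Theta(n^2 log n).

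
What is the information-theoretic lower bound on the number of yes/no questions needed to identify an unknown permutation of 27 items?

There are 27! = 10888869450418352160768000000 permutations. Each yes/no question gives at most 1 bit, so at least ceil(log_2(10888869450418352160768000000)) = 94 questions are needed.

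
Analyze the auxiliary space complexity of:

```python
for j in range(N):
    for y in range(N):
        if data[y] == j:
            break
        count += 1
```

Space complexity: O(1).
Only a constant amount of auxiliary storage is used; nothing grows with n.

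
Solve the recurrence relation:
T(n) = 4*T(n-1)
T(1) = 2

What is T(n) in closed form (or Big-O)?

Each step multiplies by 4. T(n) = T(1)*4^(n-1) = 2*4^(n-1).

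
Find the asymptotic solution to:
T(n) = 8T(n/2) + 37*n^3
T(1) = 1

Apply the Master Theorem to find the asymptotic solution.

a=8, b=2, f(n)=37*n^3. log_2(8) = 3. Case 2: T(n) = O(n^3 log n).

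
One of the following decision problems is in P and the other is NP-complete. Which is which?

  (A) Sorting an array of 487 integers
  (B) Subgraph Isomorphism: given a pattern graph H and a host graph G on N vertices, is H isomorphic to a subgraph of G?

(A) is P: merge sort runs in O(n log n).
(B) is NP-complete: generalizes Clique and Hamiltonian Path (pattern size is part of the input).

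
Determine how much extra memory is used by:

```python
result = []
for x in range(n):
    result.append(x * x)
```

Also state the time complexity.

Space complexity: O(n).
Auxiliary storage grows linearly with the input size n in the worst case.
Time complexity: O(n).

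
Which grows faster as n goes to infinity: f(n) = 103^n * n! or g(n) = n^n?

f(n) = 103^n * n! grows faster: by Stirling n! ~ sqrt(2 pi n)(n/e)^n, so 103^n n! / n^n ~ (103/e)^n sqrt(2 pi n) -> infinity since 103/e > 1.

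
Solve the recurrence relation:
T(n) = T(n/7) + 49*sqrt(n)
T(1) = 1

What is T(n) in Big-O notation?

Each level contributes sqrt(n/7^k). Geometric series with ratio 1/sqrt(7) < 1 sums to O(sqrt(n)).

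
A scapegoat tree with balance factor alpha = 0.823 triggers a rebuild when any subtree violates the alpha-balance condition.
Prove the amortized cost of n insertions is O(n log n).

Define potential Phi = c * sum of |size(left(v)) - size(right(v))| over all nodes. An insertion at depth d costs O(d) = O(log n) and increases Phi by O(log n). When a rebuild of subtree of size s occurs, it costs O(s) but reduces Phi by Omega(s). With alpha = 0.823, between rebuilds Omega(s) insertions must occur. Amortized cost per insertion: O(log n).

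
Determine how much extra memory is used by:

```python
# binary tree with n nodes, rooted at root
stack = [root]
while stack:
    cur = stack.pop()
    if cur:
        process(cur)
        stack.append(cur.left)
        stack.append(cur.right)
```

Space complexity: O(n).
Auxiliary storage grows linearly with the input size n in the worst case.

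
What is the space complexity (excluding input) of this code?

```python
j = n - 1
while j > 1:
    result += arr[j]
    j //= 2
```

Space complexity: O(1).
Only a constant amount of auxiliary storage is used; nothing grows with n.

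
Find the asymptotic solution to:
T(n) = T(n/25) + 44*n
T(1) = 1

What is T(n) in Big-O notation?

Geometric series: 44*n*(1 + 1/25 + 1/25^2 + ...) = O(n). T(n) = O(n).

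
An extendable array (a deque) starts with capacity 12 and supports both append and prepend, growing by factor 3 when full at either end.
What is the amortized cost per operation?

Growth at either end copies all elements; capacities form a geometric sequence with ratio 3, so total copy cost over n operations is O(n) (two geometric series). Amortized O(1).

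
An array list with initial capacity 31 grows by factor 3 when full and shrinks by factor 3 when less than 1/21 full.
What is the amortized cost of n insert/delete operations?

Using potential function Phi = |3*size - capacity|. Resizing costs are offset by potential release. Amortized O(1) per operation.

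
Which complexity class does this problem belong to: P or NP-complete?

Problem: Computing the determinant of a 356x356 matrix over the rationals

This problem is in P: Gaussian elimination runs in O(n^3).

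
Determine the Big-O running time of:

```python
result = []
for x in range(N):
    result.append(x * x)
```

Time complexity: O(n).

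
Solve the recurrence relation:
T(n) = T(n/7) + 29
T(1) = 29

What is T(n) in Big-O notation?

Each step divides n by 7 and adds 29. After log_7(n) steps, T(n) = O(log n).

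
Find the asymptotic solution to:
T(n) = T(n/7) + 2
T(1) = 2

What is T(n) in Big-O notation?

Each step divides n by 7 and adds 2. After log_7(n) steps, T(n) = O(log n).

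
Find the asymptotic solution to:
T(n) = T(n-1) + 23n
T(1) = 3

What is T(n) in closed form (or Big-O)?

Unrolling: T(n) = 3 + 23*(2 + 3 + ... + n) = 3 + 23*(n(n+1)/2 - 1) = O(n^2).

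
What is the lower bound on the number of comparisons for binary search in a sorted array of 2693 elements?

With 2693 possible positions, we need at least ceil(log_2(2693)) = 12 comparisons. Each comparison splits the remaining candidates by at most half.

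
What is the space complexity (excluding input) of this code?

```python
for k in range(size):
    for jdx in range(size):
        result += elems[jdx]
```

Space complexity: O(1).
Only a constant amount of auxiliary storage is used; nothing grows with n.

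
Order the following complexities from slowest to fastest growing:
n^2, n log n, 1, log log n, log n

Ordered by growth rate: 1 < log log n < log n < n log n < n^2.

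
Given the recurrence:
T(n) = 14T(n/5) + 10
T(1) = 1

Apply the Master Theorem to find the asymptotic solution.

a=14, b=5, f(n)=10. log_5(14) = 1.64. Case 1 of Master Theorem: T(n) = O(n^1.64).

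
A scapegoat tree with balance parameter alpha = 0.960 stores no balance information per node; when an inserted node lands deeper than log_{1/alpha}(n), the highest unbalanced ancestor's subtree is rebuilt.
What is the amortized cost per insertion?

Search/insert path is O(log n). A rebuild of a subtree of size s costs O(s), but with alpha = 0.960 at least Omega(s) insertions must have occurred in that subtree since its last rebuild. Charging O(1) of the rebuild to each such insertion gives O(log n) amortized.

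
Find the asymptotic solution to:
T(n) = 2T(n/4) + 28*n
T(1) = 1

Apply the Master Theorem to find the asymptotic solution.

a=2, b=4, f(n)=28*n. log_4(2) = 0.5 < 1. Case 3: T(n) = O(n).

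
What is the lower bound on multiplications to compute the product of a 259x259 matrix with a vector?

A 259x259 matrix-vector product has 259 inner products of length 259. Output depends on all 259^2 = 67081 matrix entries. At least 67081 multiplications needed.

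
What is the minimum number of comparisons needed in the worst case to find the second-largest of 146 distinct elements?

Lower bound: finding the max needs 146-1 comparisons. By the adversary weight-doubling argument, the max must personally win >= ceil(log_2(146)) = 8 comparisons; the 2nd-largest is among those 8 losers, needing 8-1 more comparisons. Total >= 146-1 + 8-1 = 152. A balanced knockout tournament achieves this.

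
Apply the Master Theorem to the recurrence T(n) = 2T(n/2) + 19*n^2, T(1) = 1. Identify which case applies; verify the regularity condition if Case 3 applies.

a=2, b=2, f(n)=19*n^2.
log_2(2) = 1 < 2.
f(n) = Omega(n^(1+epsilon)) for some epsilon > 0, so Case 3 is the candidate.
Regularity: a*f(n/b) = 2*19*(n/2)^2 = (2/4)*19*n^2 <= c*f(n) with c = 2/4 < 1. Satisfied.
Case 3: T(n) = Theta(n^2).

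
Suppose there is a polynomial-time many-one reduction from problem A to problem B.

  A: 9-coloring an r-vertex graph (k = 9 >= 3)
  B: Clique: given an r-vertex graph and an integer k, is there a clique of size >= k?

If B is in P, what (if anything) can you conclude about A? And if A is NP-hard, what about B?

A poly-time reduction A <=_p B means any A-instance can be transformed to a B-instance in poly time.
If B is in P: compose the reduction with B's poly-time algorithm to solve A in poly time, so A is in P.
If A is NP-hard: every NP problem reduces to A, which reduces to B; composing reductions, every NP problem reduces to B, so B is NP-hard.
(Here in fact A is NP-complete and B is NP-complete.)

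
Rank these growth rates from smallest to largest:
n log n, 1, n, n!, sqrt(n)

Ordered by growth rate: 1 < sqrt(n) < n < n log n < n!.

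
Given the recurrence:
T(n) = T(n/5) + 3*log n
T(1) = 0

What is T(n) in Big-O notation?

Each of the log_5(n) levels adds O(log n). T(n) = O(log^2 n).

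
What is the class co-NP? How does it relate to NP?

co-NP is the class of problems whose complement is in NP. A problem is in co-NP if 'no' instances have short proofs. NP and co-NP may or may not be equal. If NP != co-NP, then P != NP. Tautology (is a formula always true?) is in co-NP.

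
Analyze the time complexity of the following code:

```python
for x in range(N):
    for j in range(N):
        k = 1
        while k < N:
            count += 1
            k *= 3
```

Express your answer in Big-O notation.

Time complexity: O(n^2 log n).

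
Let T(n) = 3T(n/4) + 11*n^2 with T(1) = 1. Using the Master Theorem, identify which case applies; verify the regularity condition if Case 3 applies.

a=3, b=4, f(n)=11*n^2.
log_4(3) = 0.7925 < 2.
f(n) = Omega(n^(0.7925+epsilon)) for some epsilon > 0, so Case 3 is the candidate.
Regularity: a*f(n/b) = 3*11*(n/4)^2 = (3/16)*11*n^2 <= c*f(n) with c = 3/16 < 1. Satisfied.
Case 3: T(n) = Theta(n^2).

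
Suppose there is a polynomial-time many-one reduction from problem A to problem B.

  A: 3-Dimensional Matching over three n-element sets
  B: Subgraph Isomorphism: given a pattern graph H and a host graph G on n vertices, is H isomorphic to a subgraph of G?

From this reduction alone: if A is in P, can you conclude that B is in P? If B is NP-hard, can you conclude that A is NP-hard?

A poly-time reduction A <=_p B transfers tractability DOWN (B easy => A easy) and hardness UP (A hard => B hard), not the reverse.
From A in P, the reduction alone does NOT give B in P: any problem in P trivially reduces to SAT, yet SAT is not known to be in P.
From B NP-hard, the reduction alone does NOT give A NP-hard: again, easy problems reduce to hard ones.
(Here in fact A is NP-complete and B is NP-complete.)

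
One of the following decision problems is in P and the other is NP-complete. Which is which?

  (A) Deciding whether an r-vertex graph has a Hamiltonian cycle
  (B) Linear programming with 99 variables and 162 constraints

(A) is NP-complete: one of Karp's 21 NP-complete problems.
(B) is P: the ellipsoid and interior-point methods run in polynomial time.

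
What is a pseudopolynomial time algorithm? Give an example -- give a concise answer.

A pseudopolynomial algorithm runs in time polynomial in the numeric value of the input, but exponential in the input length. The dynamic programming solution for Subset Sum runs in O(n*W) where W is the target sum. This is pseudopolynomial because W can be exponential in the number of bits to represent it.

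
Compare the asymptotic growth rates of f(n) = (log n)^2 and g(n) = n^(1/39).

g(n) = n^(1/39) grows faster: any positive power of n dominates any polylog.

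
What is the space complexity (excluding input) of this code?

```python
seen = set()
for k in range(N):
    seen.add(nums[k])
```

Space complexity: O(n).
Auxiliary storage grows linearly with the input size n in the worst case.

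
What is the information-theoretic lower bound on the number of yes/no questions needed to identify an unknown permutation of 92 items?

There are 92! = 12438414054641307255475324325873553077577991715875414356840239582938137710983519518443046123837041347353107486982656753664000000000000000000000 permutations. Each yes/no question gives at most 1 bit, so at least ceil(log_2(12438414054641307255475324325873553077577991715875414356840239582938137710983519518443046123837041347353107486982656753664000000000000000000000)) = 473 questions are needed.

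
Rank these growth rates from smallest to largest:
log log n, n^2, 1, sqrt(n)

Ordered by growth rate: 1 < log log n < sqrt(n) < n^2.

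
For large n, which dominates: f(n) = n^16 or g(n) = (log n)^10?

f(n) = n^16 grows faster: any positive polynomial dominates any polylog.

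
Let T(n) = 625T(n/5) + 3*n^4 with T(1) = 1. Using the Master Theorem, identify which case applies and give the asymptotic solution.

a=625, b=5, f(n)=3*n^4.
log_5(625) = 4, so n^(log_b(a)) = n^4.
f(n) = Theta(n^4), so Case 2 applies.
T(n) = Theta(n^4 log n).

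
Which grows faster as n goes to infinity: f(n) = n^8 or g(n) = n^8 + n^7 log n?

f(n) = n^8 and g(n) = n^8 + n^7 log n are Theta of each other: the lower-order n^7 log n term is o(n^8); both are Theta(n^8).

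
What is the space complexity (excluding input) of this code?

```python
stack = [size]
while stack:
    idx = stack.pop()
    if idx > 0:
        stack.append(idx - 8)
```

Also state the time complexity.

Space complexity: O(1).
Only a constant amount of auxiliary storage is used; nothing grows with n.
Time complexity: O(n).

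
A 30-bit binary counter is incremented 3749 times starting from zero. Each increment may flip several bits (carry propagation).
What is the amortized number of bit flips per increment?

Bit i flips on every 2^i-th increment, so over 3749 increments bit i flips floor(3749/2^i) times. Summing over i: total flips < 2 * 3749. Amortized: < 2 = O(1) per increment.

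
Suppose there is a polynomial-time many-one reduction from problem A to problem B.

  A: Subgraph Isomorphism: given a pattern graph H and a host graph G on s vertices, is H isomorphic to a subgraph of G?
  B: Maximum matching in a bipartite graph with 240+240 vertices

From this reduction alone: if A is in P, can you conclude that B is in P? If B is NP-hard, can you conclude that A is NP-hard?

A poly-time reduction A <=_p B transfers tractability DOWN (B easy => A easy) and hardness UP (A hard => B hard), not the reverse.
From A in P, the reduction alone does NOT give B in P: any problem in P trivially reduces to SAT, yet SAT is not known to be in P.
From B NP-hard, the reduction alone does NOT give A NP-hard: again, easy problems reduce to hard ones.
(Here in fact A is NP-complete and B is in P, so no such reduction is known -- its existence would imply P = NP; the analysis concerns only what the assumed reduction would or would not let you conclude.)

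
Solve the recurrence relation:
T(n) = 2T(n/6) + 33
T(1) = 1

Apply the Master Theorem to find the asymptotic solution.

a=2, b=6, f(n)=33. log_6(2) = 0.3869. Case 1 of Master Theorem: T(n) = O(n^0.3869).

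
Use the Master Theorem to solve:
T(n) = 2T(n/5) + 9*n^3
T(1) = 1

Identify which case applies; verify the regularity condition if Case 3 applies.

a=2, b=5, f(n)=9*n^3.
log_5(2) = 0.4307 < 3.
f(n) = Omega(n^(0.4307+epsilon)) for some epsilon > 0, so Case 3 is the candidate.
Regularity: a*f(n/b) = 2*9*(n/5)^3 = (2/125)*9*n^3 <= c*f(n) with c = 2/125 < 1. Satisfied.
Case 3: T(n) = Theta(n^3).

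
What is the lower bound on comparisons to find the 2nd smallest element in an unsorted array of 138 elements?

Finding the 2nd smallest of 138 elements requires Omega(n) comparisons. Every element must participate in at least one comparison; otherwise it could be the 2nd smallest.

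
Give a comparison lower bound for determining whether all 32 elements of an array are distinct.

In the algebraic decision-tree model, the YES region for element distinctness on 32 elements has 32! connected components (one per ordering). Ben-Or's theorem then gives a lower bound of Omega(log(n!)) = Omega(n log n).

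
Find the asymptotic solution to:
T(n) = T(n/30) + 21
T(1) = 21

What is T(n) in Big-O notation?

Each step divides n by 30 and adds 21. After log_30(n) steps, T(n) = O(log n).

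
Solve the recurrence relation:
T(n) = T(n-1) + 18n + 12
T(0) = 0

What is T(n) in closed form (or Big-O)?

Dominant term in sum is 18*sum(i, i=1..n) = 18*n*(n+1)/2 = O(n^2).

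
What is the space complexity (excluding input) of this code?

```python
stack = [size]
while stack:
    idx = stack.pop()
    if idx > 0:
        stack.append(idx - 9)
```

Space complexity: O(1).
Only a constant amount of auxiliary storage is used; nothing grows with n.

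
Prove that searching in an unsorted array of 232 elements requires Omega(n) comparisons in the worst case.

An adversary can always place the target in the last position checked. Until all 232 positions are examined, the target might be in any unchecked position. Therefore 232 comparisons are necessary.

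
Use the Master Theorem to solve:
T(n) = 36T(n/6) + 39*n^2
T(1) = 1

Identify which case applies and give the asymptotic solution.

a=36, b=6, f(n)=39*n^2.
log_6(36) = 2, so n^(log_b(a)) = n^2.
f(n) = Theta(n^2), so Case 2 applies.
T(n) = Theta(n^2 log n).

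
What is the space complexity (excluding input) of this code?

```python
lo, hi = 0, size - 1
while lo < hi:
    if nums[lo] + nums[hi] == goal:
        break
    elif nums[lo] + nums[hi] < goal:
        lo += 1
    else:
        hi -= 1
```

Space complexity: O(1).
Only a constant amount of auxiliary storage is used; nothing grows with n.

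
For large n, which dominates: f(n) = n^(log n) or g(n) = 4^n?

g(n) = 4^n grows faster: take logs: log(n^(log n)) = (log n)^2, log(4^n) = n log 4; n dominates (log n)^2.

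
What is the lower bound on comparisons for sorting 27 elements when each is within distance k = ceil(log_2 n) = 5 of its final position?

Partition the 27 positions into floor(n/k) blocks of k = 5 consecutive positions; any permutation within a block keeps every element within k of its final position, so there are at least (k!)^(n/k) distinguishable inputs. Lower bound: log_2((k!)^(n/k)) = (n/k) * log_2(k!) = Theta(n log k); with k = ceil(log_2 n), this is Omega(n log log n).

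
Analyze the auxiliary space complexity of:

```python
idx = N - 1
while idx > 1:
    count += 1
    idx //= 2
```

Space complexity: O(1).
Only a constant amount of auxiliary storage is used; nothing grows with n.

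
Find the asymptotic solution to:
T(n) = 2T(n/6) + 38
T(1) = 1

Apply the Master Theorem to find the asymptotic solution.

a=2, b=6, f(n)=38. log_6(2) = 0.3869. Case 1 of Master Theorem: T(n) = O(n^0.3869).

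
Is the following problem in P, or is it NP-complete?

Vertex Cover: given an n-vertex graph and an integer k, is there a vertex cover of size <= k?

This problem is NP-complete: one of Karp's 21 NP-complete problems (with k part of the input; for any fixed constant k it is in P).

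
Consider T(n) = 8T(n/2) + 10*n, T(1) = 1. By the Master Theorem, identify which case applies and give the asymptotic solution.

a=8, b=2, f(n)=10*n.
log_2(8) = 3 > 1.
Since f(n) = O(n^1) is polynomially smaller than n^3, Case 1 applies.
T(n) = Theta(n^3).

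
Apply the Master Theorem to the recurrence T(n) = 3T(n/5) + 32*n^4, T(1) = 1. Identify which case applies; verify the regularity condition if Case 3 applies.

a=3, b=5, f(n)=32*n^4.
log_5(3) = 0.6826 < 4.
f(n) = Omega(n^(0.6826+epsilon)) for some epsilon > 0, so Case 3 is the candidate.
Regularity: a*f(n/b) = 3*32*(n/5)^4 = (3/625)*32*n^4 <= c*f(n) with c = 3/625 < 1. Satisfied.
Case 3: T(n) = Theta(n^4).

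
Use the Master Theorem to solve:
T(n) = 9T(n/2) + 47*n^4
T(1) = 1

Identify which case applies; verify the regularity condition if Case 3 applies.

a=9, b=2, f(n)=47*n^4.
log_2(9) = 3.17 < 4.
f(n) = Omega(n^(3.17+epsilon)) for some epsilon > 0, so Case 3 is the candidate.
Regularity: a*f(n/b) = 9*47*(n/2)^4 = (9/16)*47*n^4 <= c*f(n) with c = 9/16 < 1. Satisfied.
Case 3: T(n) = Theta(n^4).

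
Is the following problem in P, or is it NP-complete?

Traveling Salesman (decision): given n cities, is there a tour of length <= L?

This problem is NP-complete: reduces from Hamiltonian Cycle.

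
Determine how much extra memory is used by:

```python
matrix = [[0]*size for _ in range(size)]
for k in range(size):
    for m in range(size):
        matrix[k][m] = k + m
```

Space complexity: O(n^2).
A 2D structure of size n x n is allocated.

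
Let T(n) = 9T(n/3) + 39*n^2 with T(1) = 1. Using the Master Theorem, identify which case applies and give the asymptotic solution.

a=9, b=3, f(n)=39*n^2.
log_3(9) = 2, so n^(log_b(a)) = n^2.
f(n) = Theta(n^2), so Case 2 applies.
T(n) = Theta(n^2 log n).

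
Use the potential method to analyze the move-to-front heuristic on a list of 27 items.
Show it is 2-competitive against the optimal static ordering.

Let Phi = number of inversions between the MTF list and the optimal static list (0 <= Phi <= C(27,2)). Accessing an element at MTF position k and optimal position j: the move-to-front destroys all k-1 inversions in front of it that are not in front in optimal (>= k-j of them) and creates at most j-1 new ones. Amortized cost <= k + (j-1) - (k-j) = 2j - 1 <= 2 * optimal cost.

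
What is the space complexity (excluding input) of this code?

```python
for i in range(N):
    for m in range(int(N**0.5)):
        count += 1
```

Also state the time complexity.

Space complexity: O(1).
Only a constant amount of auxiliary storage is used; nothing grows with n.
Time complexity: O(n * sqrt(n)).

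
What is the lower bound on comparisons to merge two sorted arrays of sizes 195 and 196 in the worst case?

Adversary: with |195 - 196| <= 1 the inputs can be fully interleaved so that every adjacent pair in the merged output comes from different arrays. Then each of the 390 adjacent pairs must be directly compared, or the algorithm cannot determine their relative order. Standard merge meets this bound.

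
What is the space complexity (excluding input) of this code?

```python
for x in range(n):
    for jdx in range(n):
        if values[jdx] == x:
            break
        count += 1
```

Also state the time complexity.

Space complexity: O(1).
Only a constant amount of auxiliary storage is used; nothing grows with n.
Time complexity: O(n^2).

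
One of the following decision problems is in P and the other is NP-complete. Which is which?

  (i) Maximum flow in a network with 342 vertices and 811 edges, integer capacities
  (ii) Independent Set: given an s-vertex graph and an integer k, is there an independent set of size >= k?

(i) is P: Edmonds-Karp / push-relabel run in polynomial time.
(ii) is NP-complete: complement of Clique (with k part of the input).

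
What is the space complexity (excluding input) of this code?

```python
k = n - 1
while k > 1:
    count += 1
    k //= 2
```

Space complexity: O(1).
Only a constant amount of auxiliary storage is used; nothing grows with n.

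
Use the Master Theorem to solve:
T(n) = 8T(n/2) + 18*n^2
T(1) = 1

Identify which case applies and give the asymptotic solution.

a=8, b=2, f(n)=18*n^2.
log_2(8) = 3 > 2.
Since f(n) = O(n^2) is polynomially smaller than n^3, Case 1 applies.
T(n) = Theta(n^3).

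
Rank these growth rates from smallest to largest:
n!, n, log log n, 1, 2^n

Ordered by growth rate: 1 < log log n < n < 2^n < n!.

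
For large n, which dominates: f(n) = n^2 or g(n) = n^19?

g(n) = n^19 grows faster: n^19/n^2 = n^17 -> infinity.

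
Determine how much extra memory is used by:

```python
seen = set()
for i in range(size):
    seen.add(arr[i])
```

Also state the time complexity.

Space complexity: O(n).
Auxiliary storage grows linearly with the input size n in the worst case.
Time complexity: O(n).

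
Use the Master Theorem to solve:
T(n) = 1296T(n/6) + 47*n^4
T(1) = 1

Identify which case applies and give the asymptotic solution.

a=1296, b=6, f(n)=47*n^4.
log_6(1296) = 4, so n^(log_b(a)) = n^4.
f(n) = Theta(n^4), so Case 2 applies.
T(n) = Theta(n^4 log n).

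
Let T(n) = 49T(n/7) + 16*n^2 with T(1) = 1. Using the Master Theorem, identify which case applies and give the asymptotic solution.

a=49, b=7, f(n)=16*n^2.
log_7(49) = 2, so n^(log_b(a)) = n^2.
f(n) = Theta(n^2), so Case 2 applies.
T(n) = Theta(n^2 log n).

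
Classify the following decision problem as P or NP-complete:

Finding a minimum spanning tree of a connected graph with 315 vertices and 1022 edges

This problem is in P: Kruskal's / Prim's algorithms run in polynomial time.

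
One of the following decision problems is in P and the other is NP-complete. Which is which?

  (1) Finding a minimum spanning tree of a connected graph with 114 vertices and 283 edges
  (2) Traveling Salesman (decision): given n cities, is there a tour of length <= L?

(1) is P: Kruskal's / Prim's algorithms run in polynomial time.
(2) is NP-complete: reduces from Hamiltonian Cycle.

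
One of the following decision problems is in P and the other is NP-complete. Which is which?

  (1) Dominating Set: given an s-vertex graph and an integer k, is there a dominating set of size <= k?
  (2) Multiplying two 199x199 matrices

(1) is NP-complete: reduces from Set Cover (with k part of the input).
(2) is P: the schoolbook algorithm runs in O(n^3).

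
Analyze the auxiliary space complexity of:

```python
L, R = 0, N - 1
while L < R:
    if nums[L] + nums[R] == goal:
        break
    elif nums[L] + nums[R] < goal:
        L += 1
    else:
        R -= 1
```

Space complexity: O(1).
Only a constant amount of auxiliary storage is used; nothing grows with n.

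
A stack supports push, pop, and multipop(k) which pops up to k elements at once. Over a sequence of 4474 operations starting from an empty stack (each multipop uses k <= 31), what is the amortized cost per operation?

Each element is pushed exactly once and popped at most once (whether by pop or as part of a multipop). So the total number of individual pops over the whole sequence is at most the number of pushes, which is at most 4474. Total work <= 2 * 4474, hence O(1) amortized per operation.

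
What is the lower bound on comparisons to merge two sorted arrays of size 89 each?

To merge two sorted arrays of size 89, we need at least 177 comparisons in the worst case. An adversary can force every element to be compared.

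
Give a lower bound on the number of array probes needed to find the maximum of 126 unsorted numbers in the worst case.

Adversary: any unprobed cell could hold a value larger than everything seen so far. If fewer than 126 cells are probed, the adversary places the max in an unprobed cell. So all 126 cells must be examined; together with 126-1 comparisons this is tight.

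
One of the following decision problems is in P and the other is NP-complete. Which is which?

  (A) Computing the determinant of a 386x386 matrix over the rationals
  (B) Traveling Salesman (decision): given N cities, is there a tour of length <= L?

(A) is P: Gaussian elimination runs in O(n^3).
(B) is NP-complete: reduces from Hamiltonian Cycle.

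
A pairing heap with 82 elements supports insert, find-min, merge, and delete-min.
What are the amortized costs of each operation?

Pairing heaps are self-adjusting heap-ordered trees. Insert and merge link two roots: O(1). Find-min reads the root: O(1). Delete-min removes the root, then pairs children in two passes; amortized cost is O(log 82) = O(log n).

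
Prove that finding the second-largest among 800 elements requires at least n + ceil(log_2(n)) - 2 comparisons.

Lower bound (adversary): identifying the maximum requires 800-1 comparisons (each eliminates one candidate). Assign weight 1 to each element; on each comparison the adversary lets the heavier side win and gives it the loser's weight. The max ends with weight 800, but each comparison it wins at most doubles its weight, so the max must win >= ceil(log_2(800)) = 10 comparisons. The second-largest is one of those 10 direct losers to the max, and identifying which one is largest needs >= 10-1 further comparisons. Total >= 800-1 + 10-1 = 808.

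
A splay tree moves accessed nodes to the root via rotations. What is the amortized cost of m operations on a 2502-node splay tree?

Using a potential function Phi = sum of log(size of subtree) for each node, each splay operation has amortized cost O(log n) where n = 2502. Bad individual operations (O(n)) are offset by decreased potential.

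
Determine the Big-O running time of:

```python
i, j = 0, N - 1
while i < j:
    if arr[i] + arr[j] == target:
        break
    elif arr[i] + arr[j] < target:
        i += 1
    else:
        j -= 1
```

Time complexity: O(n).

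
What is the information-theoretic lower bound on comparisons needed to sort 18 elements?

There are 18! = 6402373705728000 possible orderings. Each comparison gives 1 bit. We need at least ceil(log_2(6402373705728000)) = 53 comparisons.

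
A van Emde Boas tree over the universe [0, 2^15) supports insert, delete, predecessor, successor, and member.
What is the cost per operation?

vEB recursively partitions [0, 32768) into sqrt(u) clusters of size sqrt(u). Each operation recurses into either one cluster or the summary, never both: T(u) = T(sqrt(u)) + O(1) => T(u) = O(log log u) = O(log 15). This is worst-case, not just amortized.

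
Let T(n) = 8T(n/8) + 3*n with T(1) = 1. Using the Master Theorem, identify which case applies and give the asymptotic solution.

a=8, b=8, f(n)=3*n.
log_8(8) = 1, so n^(log_b(a)) = n.
f(n) = Theta(n), so Case 2 applies.
T(n) = Theta(n log n).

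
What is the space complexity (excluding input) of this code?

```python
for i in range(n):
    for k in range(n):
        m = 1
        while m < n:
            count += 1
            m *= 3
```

Space complexity: O(1).
Only a constant amount of auxiliary storage is used; nothing grows with n.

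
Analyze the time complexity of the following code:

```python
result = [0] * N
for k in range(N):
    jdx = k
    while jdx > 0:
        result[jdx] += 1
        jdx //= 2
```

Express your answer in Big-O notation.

Time complexity: O(n log n).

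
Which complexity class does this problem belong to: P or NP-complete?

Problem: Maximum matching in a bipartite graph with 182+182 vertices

This problem is in P: Hopcroft-Karp runs in O(E sqrt(V)).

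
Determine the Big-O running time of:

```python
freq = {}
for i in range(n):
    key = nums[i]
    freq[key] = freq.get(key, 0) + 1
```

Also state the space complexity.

Time complexity: O(n).
Space complexity: O(n).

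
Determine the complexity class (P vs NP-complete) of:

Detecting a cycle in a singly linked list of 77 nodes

This problem is in P: Floyd's tortoise-and-hare runs in O(n) time, O(1) space.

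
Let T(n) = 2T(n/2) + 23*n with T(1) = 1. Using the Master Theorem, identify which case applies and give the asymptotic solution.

a=2, b=2, f(n)=23*n.
log_2(2) = 1, so n^(log_b(a)) = n.
f(n) = Theta(n), so Case 2 applies.
T(n) = Theta(n log n).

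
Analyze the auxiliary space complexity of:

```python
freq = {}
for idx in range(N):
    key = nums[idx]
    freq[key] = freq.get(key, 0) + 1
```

Space complexity: O(n).
Auxiliary storage grows linearly with the input size n in the worst case.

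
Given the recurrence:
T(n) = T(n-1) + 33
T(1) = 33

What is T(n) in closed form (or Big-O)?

Unrolling: T(n) = T(n-1) + 33 = T(n-2) + 2*33 = ... = T(1) + (n-1)*33 = 33 + (n-1)*33 = 33n.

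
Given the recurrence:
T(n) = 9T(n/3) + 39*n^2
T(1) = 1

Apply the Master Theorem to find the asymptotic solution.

a=9, b=3, f(n)=39*n^2. log_3(9) = 2. Case 2: T(n) = O(n^2 log n).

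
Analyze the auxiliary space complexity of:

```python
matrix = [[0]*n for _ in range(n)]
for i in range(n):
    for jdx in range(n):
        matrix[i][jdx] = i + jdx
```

Space complexity: O(n^2).
A 2D structure of size n x n is allocated.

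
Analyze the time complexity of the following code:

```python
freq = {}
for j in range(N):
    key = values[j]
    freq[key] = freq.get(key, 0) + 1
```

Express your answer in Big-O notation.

Time complexity: O(n).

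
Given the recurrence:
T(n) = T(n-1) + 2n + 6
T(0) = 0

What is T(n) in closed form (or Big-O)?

Dominant term in sum is 2*sum(i, i=1..n) = 2*n*(n+1)/2 = O(n^2).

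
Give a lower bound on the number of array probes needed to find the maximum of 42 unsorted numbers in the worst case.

Adversary: any unprobed cell could hold a value larger than everything seen so far. If fewer than 42 cells are probed, the adversary places the max in an unprobed cell. So all 42 cells must be examined; together with 42-1 comparisons this is tight.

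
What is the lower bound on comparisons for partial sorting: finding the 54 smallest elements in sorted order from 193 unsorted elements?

Finding 54 smallest of 193 in sorted order: Omega(193) to identify the 54 smallest, plus Omega(54 log 54) to sort them. Total: Omega(n + k log k).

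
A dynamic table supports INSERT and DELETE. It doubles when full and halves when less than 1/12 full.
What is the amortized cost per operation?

Using potential function Phi = |2*num_items - table_size| when load > 1/2, and Phi = table_size/2 - num_items otherwise. The gap of 1/12 vs 1/2 for shrinking prevents thrashing. Both insert and delete have O(1) amortized cost.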